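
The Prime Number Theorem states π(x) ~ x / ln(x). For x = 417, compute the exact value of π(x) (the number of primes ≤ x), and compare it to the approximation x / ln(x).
π(417) = 80;  x/ln(x) ≈ 69.12;  relative error ≈ 13.60%.

Directly count primes up to 417: π(417) = 80. The PNT approximation gives 417/ln(417) ≈ 417/6.03309 ≈ 69.12. Relative error (π(x) − x/ln(x)) / π(x) ≈ 13.60%; the approximation is known to undercount slightly (Li(x) is a better estimate).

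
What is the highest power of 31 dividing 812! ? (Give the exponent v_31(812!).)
v_31(812!) = 26

Legendre's formula: v_p(n!) = Σ_{k ≥ 1} ⌊n / p^k⌋. For p = 31, n = 812, the terms are:
  ⌊812/31^1⌋ = ⌊812/31⌋ = 26
(the next term ⌊812/31^2⌋ = 0, terminating the sum). Summing: v_31(812!) = 26 = 26.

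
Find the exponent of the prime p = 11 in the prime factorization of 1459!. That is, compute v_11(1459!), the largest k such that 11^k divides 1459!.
v_11(1459!) = 145

Legendre's formula: v_p(n!) = Σ_{k ≥ 1} ⌊n / p^k⌋. For p = 11, n = 1459, the terms are:
  ⌊1459/11^1⌋ = ⌊1459/11⌋ = 132
  ⌊1459/11^2⌋ = ⌊1459/121⌋ = 12
  ⌊1459/11^3⌋ = ⌊1459/1331⌋ = 1
(the next term ⌊1459/11^4⌋ = 0, terminating the sum). Summing: v_11(1459!) = 132 + 12 + 1 = 145.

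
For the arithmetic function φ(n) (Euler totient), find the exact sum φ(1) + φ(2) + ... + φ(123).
Σ_{n ≤ 123} φ(n) = 4636

Compute φ(n) for each 1 ≤ n ≤ 123: φ(1) = 1, φ(2) = 1, φ(3) = 2, φ(4) = 2, φ(5) = 4, φ(6) = 2, φ(7) = 6, φ(8) = 4, φ(9) = 6, φ(10) = 4, φ(11) = 10, φ(12) = 4, φ(13) = 12, φ(14) = 6, φ(15) = 8, φ(16) = 8, φ(17) = 16, φ(18) = 6, φ(19) = 18, φ(20) = 8, φ(21) = 12, φ(22) = 10, φ(23) = 22, φ(24) = 8, φ(25) = 20, φ(26) = 12, φ(27) = 18, φ(28) = 12, φ(29) = 28, φ(30) = 8, φ(31) = 30, φ(32) = 16, φ(33) = 20, φ(34) = 16, φ(35) = 24, φ(36) = 12, φ(37) = 36, φ(38) = 18, φ(39) = 24, φ(40) = 16, φ(41) = 40, φ(42) = 12, φ(43) = 42, φ(44) = 20, φ(45) = 24, φ(46) = 22, φ(47) = 46, φ(48) = 16, φ(49) = 42, φ(50) = 20, φ(51) = 32, φ(52) = 24, φ(53) = 52, φ(54) = 18, φ(55) = 40, φ(56) = 24, φ(57) = 36, φ(58) = 28, φ(59) = 58, φ(60) = 16, φ(61) = 60, φ(62) = 30, φ(63) = 36, φ(64) = 32, φ(65) = 48, φ(66) = 20, φ(67) = 66, φ(68) = 32, φ(69) = 44, φ(70) = 24, φ(71) = 70, φ(72) = 24, φ(73) = 72, φ(74) = 36, φ(75) = 40, φ(76) = 36, φ(77) = 60, φ(78) = 24, φ(79) = 78, φ(80) = 32, φ(81) = 54, φ(82) = 40, φ(83) = 82, φ(84) = 24, φ(85) = 64, φ(86) = 42, φ(87) = 56, φ(88) = 40, φ(89) = 88, φ(90) = 24, φ(91) = 72, φ(92) = 44, φ(93) = 60, φ(94) = 46, φ(95) = 72, φ(96) = 32, φ(97) = 96, φ(98) = 42, φ(99) = 60, φ(100) = 40, φ(101) = 100, φ(102) = 32, φ(103) = 102, φ(104) = 48, φ(105) = 48, φ(106) = 52, φ(107) = 106, φ(108) = 36, φ(109) = 108, φ(110) = 40, φ(111) = 72, φ(112) = 48, φ(113) = 112, φ(114) = 36, φ(115) = 88, φ(116) = 56, φ(117) = 72, φ(118) = 58, φ(119) = 96, φ(120) = 32, φ(121) = 110, φ(122) = 60, φ(123) = 80. Summing all 123 values: 4636. (Average order: Σ_{n ≤ x} φ(n) ~ (3/π²) x². For x = 123, (3/π²)·123² ≈ 4598.66.)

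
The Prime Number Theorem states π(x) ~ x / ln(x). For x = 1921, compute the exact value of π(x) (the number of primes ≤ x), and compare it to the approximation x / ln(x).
π(1921) = 293;  x/ln(x) ≈ 254.08;  relative error ≈ 13.28%.

Directly count primes up to 1921: π(1921) = 293. The PNT approximation gives 1921/ln(1921) ≈ 1921/7.56060 ≈ 254.08. Relative error (π(x) − x/ln(x)) / π(x) ≈ 13.28%; the approximation is known to undercount slightly (Li(x) is a better estimate).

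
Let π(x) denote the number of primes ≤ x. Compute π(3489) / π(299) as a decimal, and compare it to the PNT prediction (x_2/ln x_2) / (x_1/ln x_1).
π(3489)/π(299) = 487/62 ≈ 7.8548;  PNT prediction ≈ 8.1543.

π(299) = 62 and π(3489) = 487, so π(3489)/π(299) ≈ 7.8548. The PNT-predicted ratio is (3489/ln(3489)) / (299/ln(299)) ≈ 8.1543. The two agree to within a few percent, as expected.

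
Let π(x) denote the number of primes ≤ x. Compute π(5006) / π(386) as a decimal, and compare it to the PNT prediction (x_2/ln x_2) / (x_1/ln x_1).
π(5006)/π(386) = 670/76 ≈ 8.8158;  PNT prediction ≈ 9.0675.

π(386) = 76 and π(5006) = 670, so π(5006)/π(386) ≈ 8.8158. The PNT-predicted ratio is (5006/ln(5006)) / (386/ln(386)) ≈ 9.0675. The two agree to within a few percent, as expected.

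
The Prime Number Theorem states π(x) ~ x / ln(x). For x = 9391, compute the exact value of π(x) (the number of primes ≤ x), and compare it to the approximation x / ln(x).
π(9391) = 1161;  x/ln(x) ≈ 1026.62;  relative error ≈ 11.57%.

Directly count primes up to 9391: π(9391) = 1161. The PNT approximation gives 9391/ln(9391) ≈ 9391/9.14751 ≈ 1026.62. Relative error (π(x) − x/ln(x)) / π(x) ≈ 11.57%; the approximation is known to undercount slightly (Li(x) is a better estimate).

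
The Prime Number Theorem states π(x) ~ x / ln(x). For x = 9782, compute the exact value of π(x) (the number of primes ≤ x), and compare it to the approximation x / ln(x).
π(9782) = 1206;  x/ln(x) ≈ 1064.61;  relative error ≈ 11.72%.

Directly count primes up to 9782: π(9782) = 1206. The PNT approximation gives 9782/ln(9782) ≈ 9782/9.18830 ≈ 1064.61. Relative error (π(x) − x/ln(x)) / π(x) ≈ 11.72%; the approximation is known to undercount slightly (Li(x) is a better estimate).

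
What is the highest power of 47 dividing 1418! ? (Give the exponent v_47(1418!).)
v_47(1418!) = 30

Legendre's formula: v_p(n!) = Σ_{k ≥ 1} ⌊n / p^k⌋. For p = 47, n = 1418, the terms are:
  ⌊1418/47^1⌋ = ⌊1418/47⌋ = 30
(the next term ⌊1418/47^2⌋ = 0, terminating the sum). Summing: v_47(1418!) = 30 = 30.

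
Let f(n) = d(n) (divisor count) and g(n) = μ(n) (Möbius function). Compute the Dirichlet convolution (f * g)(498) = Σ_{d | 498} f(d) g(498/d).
(d * μ)(498) = 1

Divisors of 498: [1, 2, 3, 6, 83, 166, 249, 498]. For each d | 498:
  d = 1: d(1) · μ(498/1) = 1 · -1 = -1
  d = 2: d(2) · μ(498/2) = 2 · 1 = 2
  d = 3: d(3) · μ(498/3) = 2 · 1 = 2
  d = 6: d(6) · μ(498/6) = 4 · -1 = -4
  d = 83: d(83) · μ(498/83) = 2 · 1 = 2
  d = 166: d(166) · μ(498/166) = 4 · -1 = -4
  d = 249: d(249) · μ(498/249) = 4 · -1 = -4
  d = 498: d(498) · μ(498/498) = 8 · 1 = 8
Summing: (d * μ)(498) = -1 + 2 + 2 + -4 + 2 + -4 + -4 + 8 = 1.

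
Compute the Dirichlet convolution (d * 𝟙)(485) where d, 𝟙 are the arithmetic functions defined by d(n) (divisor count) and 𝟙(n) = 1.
(d * 𝟙)(485) = 9

Divisors of 485: [1, 5, 97, 485]. For each d | 485:
  d = 1: d(1) · 𝟙(485/1) = 1 · 1 = 1
  d = 5: d(5) · 𝟙(485/5) = 2 · 1 = 2
  d = 97: d(97) · 𝟙(485/97) = 2 · 1 = 2
  d = 485: d(485) · 𝟙(485/485) = 4 · 1 = 4
Summing: (d * 𝟙)(485) = 1 + 2 + 2 + 4 = 9.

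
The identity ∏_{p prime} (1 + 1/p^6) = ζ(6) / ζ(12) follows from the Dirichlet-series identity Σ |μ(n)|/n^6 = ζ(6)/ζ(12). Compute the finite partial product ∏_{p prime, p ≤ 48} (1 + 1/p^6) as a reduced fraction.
∏ = 862155056480201047883460386910418315829132841121015872043175453729006428800800000/847666095717512475523225986389496867701830685289319692004055511811488189213173229

The primes p ≤ 48 are [2, 3, 5, 7, 11, 13, 17, 19, 23, 29, 31, 37, 41, 43, 47]. For each, (1 + 1/p^6) = (p^6 + 1)/p^6. Multiplying these fractions over p ∈ [2, 3, 5, 7, 11, 13, 17, 19, 23, 29, 31, 37, 41, 43, 47] gives 862155056480201047883460386910418315829132841121015872043175453729006428800800000/847666095717512475523225986389496867701830685289319692004055511811488189213173229. (In the limit P → ∞ this tends to ζ(6)/ζ(12).)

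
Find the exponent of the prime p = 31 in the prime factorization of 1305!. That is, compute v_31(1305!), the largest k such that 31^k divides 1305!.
v_31(1305!) = 43

Legendre's formula: v_p(n!) = Σ_{k ≥ 1} ⌊n / p^k⌋. For p = 31, n = 1305, the terms are:
  ⌊1305/31^1⌋ = ⌊1305/31⌋ = 42
  ⌊1305/31^2⌋ = ⌊1305/961⌋ = 1
(the next term ⌊1305/31^3⌋ = 0, terminating the sum). Summing: v_31(1305!) = 42 + 1 = 43.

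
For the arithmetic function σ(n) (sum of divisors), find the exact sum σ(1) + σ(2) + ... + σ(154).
Σ_{n ≤ 154} σ(n) = 19578

Compute σ(n) for each 1 ≤ n ≤ 154: σ(1) = 1, σ(2) = 3, σ(3) = 4, σ(4) = 7, σ(5) = 6, σ(6) = 12, σ(7) = 8, σ(8) = 15, σ(9) = 13, σ(10) = 18, σ(11) = 12, σ(12) = 28, σ(13) = 14, σ(14) = 24, σ(15) = 24, σ(16) = 31, σ(17) = 18, σ(18) = 39, σ(19) = 20, σ(20) = 42, σ(21) = 32, σ(22) = 36, σ(23) = 24, σ(24) = 60, σ(25) = 31, σ(26) = 42, σ(27) = 40, σ(28) = 56, σ(29) = 30, σ(30) = 72, σ(31) = 32, σ(32) = 63, σ(33) = 48, σ(34) = 54, σ(35) = 48, σ(36) = 91, σ(37) = 38, σ(38) = 60, σ(39) = 56, σ(40) = 90, σ(41) = 42, σ(42) = 96, σ(43) = 44, σ(44) = 84, σ(45) = 78, σ(46) = 72, σ(47) = 48, σ(48) = 124, σ(49) = 57, σ(50) = 93, σ(51) = 72, σ(52) = 98, σ(53) = 54, σ(54) = 120, σ(55) = 72, σ(56) = 120, σ(57) = 80, σ(58) = 90, σ(59) = 60, σ(60) = 168, σ(61) = 62, σ(62) = 96, σ(63) = 104, σ(64) = 127, σ(65) = 84, σ(66) = 144, σ(67) = 68, σ(68) = 126, σ(69) = 96, σ(70) = 144, σ(71) = 72, σ(72) = 195, σ(73) = 74, σ(74) = 114, σ(75) = 124, σ(76) = 140, σ(77) = 96, σ(78) = 168, σ(79) = 80, σ(80) = 186, σ(81) = 121, σ(82) = 126, σ(83) = 84, σ(84) = 224, σ(85) = 108, σ(86) = 132, σ(87) = 120, σ(88) = 180, σ(89) = 90, σ(90) = 234, σ(91) = 112, σ(92) = 168, σ(93) = 128, σ(94) = 144, σ(95) = 120, σ(96) = 252, σ(97) = 98, σ(98) = 171, σ(99) = 156, σ(100) = 217, σ(101) = 102, σ(102) = 216, σ(103) = 104, σ(104) = 210, σ(105) = 192, σ(106) = 162, σ(107) = 108, σ(108) = 280, σ(109) = 110, σ(110) = 216, σ(111) = 152, σ(112) = 248, σ(113) = 114, σ(114) = 240, σ(115) = 144, σ(116) = 210, σ(117) = 182, σ(118) = 180, σ(119) = 144, σ(120) = 360, σ(121) = 133, σ(122) = 186, σ(123) = 168, σ(124) = 224, σ(125) = 156, σ(126) = 312, σ(127) = 128, σ(128) = 255, σ(129) = 176, σ(130) = 252, σ(131) = 132, σ(132) = 336, σ(133) = 160, σ(134) = 204, σ(135) = 240, σ(136) = 270, σ(137) = 138, σ(138) = 288, σ(139) = 140, σ(140) = 336, σ(141) = 192, σ(142) = 216, σ(143) = 168, σ(144) = 403, σ(145) = 180, σ(146) = 222, σ(147) = 228, σ(148) = 266, σ(149) = 150, σ(150) = 372, σ(151) = 152, σ(152) = 300, σ(153) = 234, σ(154) = 288. Summing all 154 values: 19578. (Average order: Σ_{n ≤ x} σ(n) ~ (π²/12) x². For x = 154, (π²/12)·154² ≈ 19505.63.)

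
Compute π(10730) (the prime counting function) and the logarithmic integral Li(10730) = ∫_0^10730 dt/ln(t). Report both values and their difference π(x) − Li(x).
π(10730) = 1308;  Li(10730) ≈ 1325.09;  π(x) − Li(x) ≈ -17.09.

Direct count of primes ≤ 10730 gives π(10730) = 1308. Numerical evaluation of the logarithmic integral gives Li(10730) ≈ 1325.09. The difference π(x) − Li(x) ≈ -17.09 is typically negative for small/moderate x (Li(x) overestimates), though Littlewood's theorem shows this sign changes infinitely often.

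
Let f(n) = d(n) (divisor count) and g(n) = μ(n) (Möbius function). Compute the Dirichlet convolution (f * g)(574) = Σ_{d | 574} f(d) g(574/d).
(d * μ)(574) = 1

Divisors of 574: [1, 2, 7, 14, 41, 82, 287, 574]. For each d | 574:
  d = 1: d(1) · μ(574/1) = 1 · -1 = -1
  d = 2: d(2) · μ(574/2) = 2 · 1 = 2
  d = 7: d(7) · μ(574/7) = 2 · 1 = 2
  d = 14: d(14) · μ(574/14) = 4 · -1 = -4
  d = 41: d(41) · μ(574/41) = 2 · 1 = 2
  d = 82: d(82) · μ(574/82) = 4 · -1 = -4
  d = 287: d(287) · μ(574/287) = 4 · -1 = -4
  d = 574: d(574) · μ(574/574) = 8 · 1 = 8
Summing: (d * μ)(574) = -1 + 2 + 2 + -4 + 2 + -4 + -4 + 8 = 1.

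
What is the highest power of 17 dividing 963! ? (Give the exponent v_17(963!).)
v_17(963!) = 59

Legendre's formula: v_p(n!) = Σ_{k ≥ 1} ⌊n / p^k⌋. For p = 17, n = 963, the terms are:
  ⌊963/17^1⌋ = ⌊963/17⌋ = 56
  ⌊963/17^2⌋ = ⌊963/289⌋ = 3
(the next term ⌊963/17^3⌋ = 0, terminating the sum). Summing: v_17(963!) = 56 + 3 = 59.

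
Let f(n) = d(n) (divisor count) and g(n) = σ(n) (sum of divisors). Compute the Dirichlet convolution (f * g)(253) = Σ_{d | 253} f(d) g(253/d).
(d * σ)(253) = 364

Divisors of 253: [1, 11, 23, 253]. For each d | 253:
  d = 1: d(1) · σ(253/1) = 1 · 288 = 288
  d = 11: d(11) · σ(253/11) = 2 · 24 = 48
  d = 23: d(23) · σ(253/23) = 2 · 12 = 24
  d = 253: d(253) · σ(253/253) = 4 · 1 = 4
Summing: (d * σ)(253) = 288 + 48 + 24 + 4 = 364.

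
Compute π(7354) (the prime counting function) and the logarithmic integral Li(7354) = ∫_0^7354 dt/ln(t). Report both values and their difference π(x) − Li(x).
π(7354) = 937;  Li(7354) ≈ 954.20;  π(x) − Li(x) ≈ -17.20.

Direct count of primes ≤ 7354 gives π(7354) = 937. Numerical evaluation of the logarithmic integral gives Li(7354) ≈ 954.20. The difference π(x) − Li(x) ≈ -17.20 is typically negative for small/moderate x (Li(x) overestimates), though Littlewood's theorem shows this sign changes infinitely often.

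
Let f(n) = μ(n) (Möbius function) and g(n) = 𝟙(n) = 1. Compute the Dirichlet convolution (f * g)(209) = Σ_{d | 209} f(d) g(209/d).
(μ * 𝟙)(209) = 0

Divisors of 209: [1, 11, 19, 209]. For each d | 209:
  d = 1: μ(1) · 𝟙(209/1) = 1 · 1 = 1
  d = 11: μ(11) · 𝟙(209/11) = -1 · 1 = -1
  d = 19: μ(19) · 𝟙(209/19) = -1 · 1 = -1
  d = 209: μ(209) · 𝟙(209/209) = 1 · 1 = 1
Summing: (μ * 𝟙)(209) = 1 + -1 + -1 + 1 = 0.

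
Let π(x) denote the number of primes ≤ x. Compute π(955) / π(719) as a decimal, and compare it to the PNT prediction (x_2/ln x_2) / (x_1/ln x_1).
π(955)/π(719) = 162/128 ≈ 1.2656;  PNT prediction ≈ 1.2733.

π(719) = 128 and π(955) = 162, so π(955)/π(719) ≈ 1.2656. The PNT-predicted ratio is (955/ln(955)) / (719/ln(719)) ≈ 1.2733. The two agree to within a few percent, as expected.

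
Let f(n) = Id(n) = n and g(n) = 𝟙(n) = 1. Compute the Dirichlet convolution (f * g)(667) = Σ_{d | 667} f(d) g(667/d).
(Id * 𝟙)(667) = 720

Divisors of 667: [1, 23, 29, 667]. For each d | 667:
  d = 1: Id(1) · 𝟙(667/1) = 1 · 1 = 1
  d = 23: Id(23) · 𝟙(667/23) = 23 · 1 = 23
  d = 29: Id(29) · 𝟙(667/29) = 29 · 1 = 29
  d = 667: Id(667) · 𝟙(667/667) = 667 · 1 = 667
Summing: (Id * 𝟙)(667) = 1 + 23 + 29 + 667 = 720.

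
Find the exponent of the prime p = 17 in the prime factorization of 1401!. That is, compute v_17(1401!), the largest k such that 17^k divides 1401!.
v_17(1401!) = 86

Legendre's formula: v_p(n!) = Σ_{k ≥ 1} ⌊n / p^k⌋. For p = 17, n = 1401, the terms are:
  ⌊1401/17^1⌋ = ⌊1401/17⌋ = 82
  ⌊1401/17^2⌋ = ⌊1401/289⌋ = 4
(the next term ⌊1401/17^3⌋ = 0, terminating the sum). Summing: v_17(1401!) = 82 + 4 = 86.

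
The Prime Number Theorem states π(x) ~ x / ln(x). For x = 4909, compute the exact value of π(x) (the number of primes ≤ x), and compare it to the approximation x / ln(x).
π(4909) = 656;  x/ln(x) ≈ 577.61;  relative error ≈ 11.95%.

Directly count primes up to 4909: π(4909) = 656. The PNT approximation gives 4909/ln(4909) ≈ 4909/8.49883 ≈ 577.61. Relative error (π(x) − x/ln(x)) / π(x) ≈ 11.95%; the approximation is known to undercount slightly (Li(x) is a better estimate).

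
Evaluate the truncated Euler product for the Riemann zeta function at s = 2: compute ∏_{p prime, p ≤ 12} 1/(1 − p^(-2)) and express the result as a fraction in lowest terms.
∏ = 29645/18432

The primes p ≤ 12 are [2, 3, 5, 7, 11]. For each prime, (1 − 1/p^2)^(-1) = p^2 / (p^2 − 1). The product is (1 − 1/2^2)^(-1), (1 − 1/3^2)^(-1), (1 − 1/5^2)^(-1), (1 − 1/7^2)^(-1), (1 − 1/11^2)^(-1) = ∏ p^2 / (p^2 − 1) = 29645/18432.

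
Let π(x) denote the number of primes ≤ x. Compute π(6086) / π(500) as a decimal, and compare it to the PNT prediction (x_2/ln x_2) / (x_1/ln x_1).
π(6086)/π(500) = 793/95 ≈ 8.3474;  PNT prediction ≈ 8.6810.

π(500) = 95 and π(6086) = 793, so π(6086)/π(500) ≈ 8.3474. The PNT-predicted ratio is (6086/ln(6086)) / (500/ln(500)) ≈ 8.6810. The two agree to within a few percent, as expected.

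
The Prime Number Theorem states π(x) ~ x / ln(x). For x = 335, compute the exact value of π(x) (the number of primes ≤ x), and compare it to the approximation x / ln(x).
π(335) = 67;  x/ln(x) ≈ 57.62;  relative error ≈ 14.00%.

Directly count primes up to 335: π(335) = 67. The PNT approximation gives 335/ln(335) ≈ 335/5.81413 ≈ 57.62. Relative error (π(x) − x/ln(x)) / π(x) ≈ 14.00%; the approximation is known to undercount slightly (Li(x) is a better estimate).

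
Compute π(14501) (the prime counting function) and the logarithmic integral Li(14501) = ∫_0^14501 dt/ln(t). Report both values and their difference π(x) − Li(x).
π(14501) = 1698;  Li(14501) ≈ 1724.64;  π(x) − Li(x) ≈ -26.64.

Direct count of primes ≤ 14501 gives π(14501) = 1698. Numerical evaluation of the logarithmic integral gives Li(14501) ≈ 1724.64. The difference π(x) − Li(x) ≈ -26.64 is typically negative for small/moderate x (Li(x) overestimates), though Littlewood's theorem shows this sign changes infinitely often.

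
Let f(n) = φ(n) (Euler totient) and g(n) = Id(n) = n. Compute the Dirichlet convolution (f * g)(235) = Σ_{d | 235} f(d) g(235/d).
(φ * Id)(235) = 837

Divisors of 235: [1, 5, 47, 235]. For each d | 235:
  d = 1: φ(1) · Id(235/1) = 1 · 235 = 235
  d = 5: φ(5) · Id(235/5) = 4 · 47 = 188
  d = 47: φ(47) · Id(235/47) = 46 · 5 = 230
  d = 235: φ(235) · Id(235/235) = 184 · 1 = 184
Summing: (φ * Id)(235) = 235 + 188 + 230 + 184 = 837.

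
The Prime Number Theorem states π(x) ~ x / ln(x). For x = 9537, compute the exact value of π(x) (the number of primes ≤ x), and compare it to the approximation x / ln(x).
π(9537) = 1180;  x/ln(x) ≈ 1040.82;  relative error ≈ 11.79%.

Directly count primes up to 9537: π(9537) = 1180. The PNT approximation gives 9537/ln(9537) ≈ 9537/9.16293 ≈ 1040.82. Relative error (π(x) − x/ln(x)) / π(x) ≈ 11.79%; the approximation is known to undercount slightly (Li(x) is a better estimate).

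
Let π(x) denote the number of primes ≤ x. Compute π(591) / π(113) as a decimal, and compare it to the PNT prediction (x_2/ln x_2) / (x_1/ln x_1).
π(591)/π(113) = 107/30 ≈ 3.5667;  PNT prediction ≈ 3.8742.

π(113) = 30 and π(591) = 107, so π(591)/π(113) ≈ 3.5667. The PNT-predicted ratio is (591/ln(591)) / (113/ln(113)) ≈ 3.8742. The two agree to within a few percent, as expected.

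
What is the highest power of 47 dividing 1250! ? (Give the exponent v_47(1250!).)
v_47(1250!) = 26

Legendre's formula: v_p(n!) = Σ_{k ≥ 1} ⌊n / p^k⌋. For p = 47, n = 1250, the terms are:
  ⌊1250/47^1⌋ = ⌊1250/47⌋ = 26
(the next term ⌊1250/47^2⌋ = 0, terminating the sum). Summing: v_47(1250!) = 26 = 26.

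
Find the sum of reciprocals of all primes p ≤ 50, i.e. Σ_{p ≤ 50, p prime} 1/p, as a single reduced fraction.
Σ 1/p = 1021729465586766997/614889782588491410

π(50) = 15, so the primes ≤ 50 are [2, 3, 5, 7, 11, 13, 17, 19, 23, 29, 31, 37, 41, 43, 47]. Summing 1/p over these primes: 1021729465586766997/614889782588491410 ≈ 1.6616. Mertens estimate ln ln(50) + 0.2615 ≈ 1.6256.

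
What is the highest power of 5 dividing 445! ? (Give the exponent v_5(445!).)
v_5(445!) = 109

Legendre's formula: v_p(n!) = Σ_{k ≥ 1} ⌊n / p^k⌋. For p = 5, n = 445, the terms are:
  ⌊445/5^1⌋ = ⌊445/5⌋ = 89
  ⌊445/5^2⌋ = ⌊445/25⌋ = 17
  ⌊445/5^3⌋ = ⌊445/125⌋ = 3
(the next term ⌊445/5^4⌋ = 0, terminating the sum). Summing: v_5(445!) = 89 + 17 + 3 = 109.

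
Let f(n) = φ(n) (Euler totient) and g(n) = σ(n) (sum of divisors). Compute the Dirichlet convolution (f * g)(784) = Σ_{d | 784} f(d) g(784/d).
(φ * σ)(784) = 11760

Divisors of 784: [1, 2, 4, 7, 8, 14, 16, 28, 49, 56, 98, 112, 196, 392, 784]. For each d | 784:
  d = 1: φ(1) · σ(784/1) = 1 · 1767 = 1767
  d = 2: φ(2) · σ(784/2) = 1 · 855 = 855
  d = 4: φ(4) · σ(784/4) = 2 · 399 = 798
  d = 7: φ(7) · σ(784/7) = 6 · 248 = 1488
  d = 8: φ(8) · σ(784/8) = 4 · 171 = 684
  d = 14: φ(14) · σ(784/14) = 6 · 120 = 720
  d = 16: φ(16) · σ(784/16) = 8 · 57 = 456
  d = 28: φ(28) · σ(784/28) = 12 · 56 = 672
  d = 49: φ(49) · σ(784/49) = 42 · 31 = 1302
  d = 56: φ(56) · σ(784/56) = 24 · 24 = 576
  d = 98: φ(98) · σ(784/98) = 42 · 15 = 630
  d = 112: φ(112) · σ(784/112) = 48 · 8 = 384
  d = 196: φ(196) · σ(784/196) = 84 · 7 = 588
  d = 392: φ(392) · σ(784/392) = 168 · 3 = 504
  d = 784: φ(784) · σ(784/784) = 336 · 1 = 336
Summing: (φ * σ)(784) = 1767 + 855 + 798 + 1488 + 684 + 720 + 456 + 672 + 1302 + 576 + 630 + 384 + 588 + 504 + 336 = 11760.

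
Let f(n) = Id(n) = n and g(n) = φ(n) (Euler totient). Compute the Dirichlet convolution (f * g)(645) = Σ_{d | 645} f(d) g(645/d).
(Id * φ)(645) = 3825

Divisors of 645: [1, 3, 5, 15, 43, 129, 215, 645]. For each d | 645:
  d = 1: Id(1) · φ(645/1) = 1 · 336 = 336
  d = 3: Id(3) · φ(645/3) = 3 · 168 = 504
  d = 5: Id(5) · φ(645/5) = 5 · 84 = 420
  d = 15: Id(15) · φ(645/15) = 15 · 42 = 630
  d = 43: Id(43) · φ(645/43) = 43 · 8 = 344
  d = 129: Id(129) · φ(645/129) = 129 · 4 = 516
  d = 215: Id(215) · φ(645/215) = 215 · 2 = 430
  d = 645: Id(645) · φ(645/645) = 645 · 1 = 645
Summing: (Id * φ)(645) = 336 + 504 + 420 + 630 + 344 + 516 + 430 + 645 = 3825.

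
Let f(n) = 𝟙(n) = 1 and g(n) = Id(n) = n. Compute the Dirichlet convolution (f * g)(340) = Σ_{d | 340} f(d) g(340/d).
(𝟙 * Id)(340) = 756

Divisors of 340: [1, 2, 4, 5, 10, 17, 20, 34, 68, 85, 170, 340]. For each d | 340:
  d = 1: 𝟙(1) · Id(340/1) = 1 · 340 = 340
  d = 2: 𝟙(2) · Id(340/2) = 1 · 170 = 170
  d = 4: 𝟙(4) · Id(340/4) = 1 · 85 = 85
  d = 5: 𝟙(5) · Id(340/5) = 1 · 68 = 68
  d = 10: 𝟙(10) · Id(340/10) = 1 · 34 = 34
  d = 17: 𝟙(17) · Id(340/17) = 1 · 20 = 20
  d = 20: 𝟙(20) · Id(340/20) = 1 · 17 = 17
  d = 34: 𝟙(34) · Id(340/34) = 1 · 10 = 10
  d = 68: 𝟙(68) · Id(340/68) = 1 · 5 = 5
  d = 85: 𝟙(85) · Id(340/85) = 1 · 4 = 4
  d = 170: 𝟙(170) · Id(340/170) = 1 · 2 = 2
  d = 340: 𝟙(340) · Id(340/340) = 1 · 1 = 1
Summing: (𝟙 * Id)(340) = 340 + 170 + 85 + 68 + 34 + 20 + 17 + 10 + 5 + 4 + 2 + 1 = 756.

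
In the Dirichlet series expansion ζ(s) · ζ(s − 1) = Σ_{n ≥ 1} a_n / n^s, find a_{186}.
σ(186) = 384

In the product (Σ m^0/m^s)(Σ k / k^s) = Σ (Σ_{d | n} d) / n^s, the coefficient of 1/n^s is σ(n) = Σ_{d | n} d. For n = 186, divisors are [1, 2, 3, 6, 31, 62, 93, 186]; summing: σ(186) = 384.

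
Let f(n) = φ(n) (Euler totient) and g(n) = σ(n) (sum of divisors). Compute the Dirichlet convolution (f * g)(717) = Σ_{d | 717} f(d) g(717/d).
(φ * σ)(717) = 2868

Divisors of 717: [1, 3, 239, 717]. For each d | 717:
  d = 1: φ(1) · σ(717/1) = 1 · 960 = 960
  d = 3: φ(3) · σ(717/3) = 2 · 240 = 480
  d = 239: φ(239) · σ(717/239) = 238 · 4 = 952
  d = 717: φ(717) · σ(717/717) = 476 · 1 = 476
Summing: (φ * σ)(717) = 960 + 480 + 952 + 476 = 2868.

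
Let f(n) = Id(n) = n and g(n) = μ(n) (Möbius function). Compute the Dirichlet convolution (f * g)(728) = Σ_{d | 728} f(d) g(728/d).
(Id * μ)(728) = 288

Divisors of 728: [1, 2, 4, 7, 8, 13, 14, 26, 28, 52, 56, 91, 104, 182, 364, 728]. For each d | 728:
  d = 1: Id(1) · μ(728/1) = 1 · 0 = 0
  d = 2: Id(2) · μ(728/2) = 2 · 0 = 0
  d = 4: Id(4) · μ(728/4) = 4 · -1 = -4
  d = 7: Id(7) · μ(728/7) = 7 · 0 = 0
  d = 8: Id(8) · μ(728/8) = 8 · 1 = 8
  d = 13: Id(13) · μ(728/13) = 13 · 0 = 0
  d = 14: Id(14) · μ(728/14) = 14 · 0 = 0
  d = 26: Id(26) · μ(728/26) = 26 · 0 = 0
  d = 28: Id(28) · μ(728/28) = 28 · 1 = 28
  d = 52: Id(52) · μ(728/52) = 52 · 1 = 52
  d = 56: Id(56) · μ(728/56) = 56 · -1 = -56
  d = 91: Id(91) · μ(728/91) = 91 · 0 = 0
  d = 104: Id(104) · μ(728/104) = 104 · -1 = -104
  d = 182: Id(182) · μ(728/182) = 182 · 0 = 0
  d = 364: Id(364) · μ(728/364) = 364 · -1 = -364
  d = 728: Id(728) · μ(728/728) = 728 · 1 = 728
Summing: (Id * μ)(728) = 0 + 0 + -4 + 0 + 8 + 0 + 0 + 0 + 28 + 52 + -56 + 0 + -104 + 0 + -364 + 728 = 288.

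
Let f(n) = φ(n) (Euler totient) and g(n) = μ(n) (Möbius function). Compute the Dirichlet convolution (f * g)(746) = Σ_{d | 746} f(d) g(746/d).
(φ * μ)(746) = 0

Divisors of 746: [1, 2, 373, 746]. For each d | 746:
  d = 1: φ(1) · μ(746/1) = 1 · 1 = 1
  d = 2: φ(2) · μ(746/2) = 1 · -1 = -1
  d = 373: φ(373) · μ(746/373) = 372 · -1 = -372
  d = 746: φ(746) · μ(746/746) = 372 · 1 = 372
Summing: (φ * μ)(746) = 1 + -1 + -372 + 372 = 0.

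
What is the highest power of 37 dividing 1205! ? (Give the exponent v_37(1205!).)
v_37(1205!) = 32

Legendre's formula: v_p(n!) = Σ_{k ≥ 1} ⌊n / p^k⌋. For p = 37, n = 1205, the terms are:
  ⌊1205/37^1⌋ = ⌊1205/37⌋ = 32
(the next term ⌊1205/37^2⌋ = 0, terminating the sum). Summing: v_37(1205!) = 32 = 32.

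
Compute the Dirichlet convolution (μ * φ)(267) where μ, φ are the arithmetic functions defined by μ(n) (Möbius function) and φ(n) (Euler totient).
(μ * φ)(267) = 87

Divisors of 267: [1, 3, 89, 267]. For each d | 267:
  d = 1: μ(1) · φ(267/1) = 1 · 176 = 176
  d = 3: μ(3) · φ(267/3) = -1 · 88 = -88
  d = 89: μ(89) · φ(267/89) = -1 · 2 = -2
  d = 267: μ(267) · φ(267/267) = 1 · 1 = 1
Summing: (μ * φ)(267) = 176 + -88 + -2 + 1 = 87.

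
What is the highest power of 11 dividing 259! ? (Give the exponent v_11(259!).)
v_11(259!) = 25

Legendre's formula: v_p(n!) = Σ_{k ≥ 1} ⌊n / p^k⌋. For p = 11, n = 259, the terms are:
  ⌊259/11^1⌋ = ⌊259/11⌋ = 23
  ⌊259/11^2⌋ = ⌊259/121⌋ = 2
(the next term ⌊259/11^3⌋ = 0, terminating the sum). Summing: v_11(259!) = 23 + 2 = 25.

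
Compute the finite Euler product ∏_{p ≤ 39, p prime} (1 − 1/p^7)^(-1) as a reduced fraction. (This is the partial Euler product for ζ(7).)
∏ = 390612576496222063474132638651406606464249171649995563732972174614898335928125/387378248056510136247638717957281013418108703654497719879651674737546587052032

The primes p ≤ 39 are [2, 3, 5, 7, 11, 13, 17, 19, 23, 29, 31, 37]. For each prime, (1 − 1/p^7)^(-1) = p^7 / (p^7 − 1). The product is (1 − 1/2^7)^(-1), (1 − 1/3^7)^(-1), (1 − 1/5^7)^(-1), (1 − 1/7^7)^(-1), (1 − 1/11^7)^(-1), (1 − 1/13^7)^(-1), (1 − 1/17^7)^(-1), (1 − 1/19^7)^(-1), (1 − 1/23^7)^(-1), (1 − 1/29^7)^(-1), (1 − 1/31^7)^(-1), (1 − 1/37^7)^(-1) = ∏ p^7 / (p^7 − 1) = 390612576496222063474132638651406606464249171649995563732972174614898335928125/387378248056510136247638717957281013418108703654497719879651674737546587052032.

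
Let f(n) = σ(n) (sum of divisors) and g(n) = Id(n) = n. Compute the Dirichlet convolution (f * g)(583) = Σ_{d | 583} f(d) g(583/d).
(σ * Id)(583) = 2461

Divisors of 583: [1, 11, 53, 583]. For each d | 583:
  d = 1: σ(1) · Id(583/1) = 1 · 583 = 583
  d = 11: σ(11) · Id(583/11) = 12 · 53 = 636
  d = 53: σ(53) · Id(583/53) = 54 · 11 = 594
  d = 583: σ(583) · Id(583/583) = 648 · 1 = 648
Summing: (σ * Id)(583) = 583 + 636 + 594 + 648 = 2461.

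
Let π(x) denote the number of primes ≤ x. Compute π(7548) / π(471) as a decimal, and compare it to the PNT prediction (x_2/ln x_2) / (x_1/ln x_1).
π(7548)/π(471) = 957/91 ≈ 10.5165;  PNT prediction ≈ 11.0465.

π(471) = 91 and π(7548) = 957, so π(7548)/π(471) ≈ 10.5165. The PNT-predicted ratio is (7548/ln(7548)) / (471/ln(471)) ≈ 11.0465. The two agree to within a few percent, as expected.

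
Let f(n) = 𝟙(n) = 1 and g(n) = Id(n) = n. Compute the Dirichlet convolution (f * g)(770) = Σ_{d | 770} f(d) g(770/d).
(𝟙 * Id)(770) = 1728

Divisors of 770: [1, 2, 5, 7, 10, 11, 14, 22, 35, 55, 70, 77, 110, 154, 385, 770]. For each d | 770:
  d = 1: 𝟙(1) · Id(770/1) = 1 · 770 = 770
  d = 2: 𝟙(2) · Id(770/2) = 1 · 385 = 385
  d = 5: 𝟙(5) · Id(770/5) = 1 · 154 = 154
  d = 7: 𝟙(7) · Id(770/7) = 1 · 110 = 110
  d = 10: 𝟙(10) · Id(770/10) = 1 · 77 = 77
  d = 11: 𝟙(11) · Id(770/11) = 1 · 70 = 70
  d = 14: 𝟙(14) · Id(770/14) = 1 · 55 = 55
  d = 22: 𝟙(22) · Id(770/22) = 1 · 35 = 35
  d = 35: 𝟙(35) · Id(770/35) = 1 · 22 = 22
  d = 55: 𝟙(55) · Id(770/55) = 1 · 14 = 14
  d = 70: 𝟙(70) · Id(770/70) = 1 · 11 = 11
  d = 77: 𝟙(77) · Id(770/77) = 1 · 10 = 10
  d = 110: 𝟙(110) · Id(770/110) = 1 · 7 = 7
  d = 154: 𝟙(154) · Id(770/154) = 1 · 5 = 5
  d = 385: 𝟙(385) · Id(770/385) = 1 · 2 = 2
  d = 770: 𝟙(770) · Id(770/770) = 1 · 1 = 1
Summing: (𝟙 * Id)(770) = 770 + 385 + 154 + 110 + 77 + 70 + 55 + 35 + 22 + 14 + 11 + 10 + 7 + 5 + 2 + 1 = 1728.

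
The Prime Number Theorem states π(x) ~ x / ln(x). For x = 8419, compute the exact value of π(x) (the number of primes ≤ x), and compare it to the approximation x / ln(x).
π(8419) = 1052;  x/ln(x) ≈ 931.49;  relative error ≈ 11.46%.

Directly count primes up to 8419: π(8419) = 1052. The PNT approximation gives 8419/ln(8419) ≈ 8419/9.03825 ≈ 931.49. Relative error (π(x) − x/ln(x)) / π(x) ≈ 11.46%; the approximation is known to undercount slightly (Li(x) is a better estimate).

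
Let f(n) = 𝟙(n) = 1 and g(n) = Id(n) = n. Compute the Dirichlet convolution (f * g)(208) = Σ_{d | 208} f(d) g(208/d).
(𝟙 * Id)(208) = 434

Divisors of 208: [1, 2, 4, 8, 13, 16, 26, 52, 104, 208]. For each d | 208:
  d = 1: 𝟙(1) · Id(208/1) = 1 · 208 = 208
  d = 2: 𝟙(2) · Id(208/2) = 1 · 104 = 104
  d = 4: 𝟙(4) · Id(208/4) = 1 · 52 = 52
  d = 8: 𝟙(8) · Id(208/8) = 1 · 26 = 26
  d = 13: 𝟙(13) · Id(208/13) = 1 · 16 = 16
  d = 16: 𝟙(16) · Id(208/16) = 1 · 13 = 13
  d = 26: 𝟙(26) · Id(208/26) = 1 · 8 = 8
  d = 52: 𝟙(52) · Id(208/52) = 1 · 4 = 4
  d = 104: 𝟙(104) · Id(208/104) = 1 · 2 = 2
  d = 208: 𝟙(208) · Id(208/208) = 1 · 1 = 1
Summing: (𝟙 * Id)(208) = 208 + 104 + 52 + 26 + 16 + 13 + 8 + 4 + 2 + 1 = 434.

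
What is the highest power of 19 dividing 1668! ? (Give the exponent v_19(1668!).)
v_19(1668!) = 91

Legendre's formula: v_p(n!) = Σ_{k ≥ 1} ⌊n / p^k⌋. For p = 19, n = 1668, the terms are:
  ⌊1668/19^1⌋ = ⌊1668/19⌋ = 87
  ⌊1668/19^2⌋ = ⌊1668/361⌋ = 4
(the next term ⌊1668/19^3⌋ = 0, terminating the sum). Summing: v_19(1668!) = 87 + 4 = 91.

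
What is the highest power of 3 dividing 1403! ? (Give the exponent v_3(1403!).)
v_3(1403!) = 696

Legendre's formula: v_p(n!) = Σ_{k ≥ 1} ⌊n / p^k⌋. For p = 3, n = 1403, the terms are:
  ⌊1403/3^1⌋ = ⌊1403/3⌋ = 467
  ⌊1403/3^2⌋ = ⌊1403/9⌋ = 155
  ⌊1403/3^3⌋ = ⌊1403/27⌋ = 51
  ⌊1403/3^4⌋ = ⌊1403/81⌋ = 17
  ⌊1403/3^5⌋ = ⌊1403/243⌋ = 5
  ⌊1403/3^6⌋ = ⌊1403/729⌋ = 1
(the next term ⌊1403/3^7⌋ = 0, terminating the sum). Summing: v_3(1403!) = 467 + 155 + 51 + 17 + 5 + 1 = 696.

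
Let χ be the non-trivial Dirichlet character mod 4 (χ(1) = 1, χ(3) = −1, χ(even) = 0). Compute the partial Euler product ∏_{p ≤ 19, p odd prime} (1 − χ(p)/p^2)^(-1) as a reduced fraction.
∏ = 14933966047/16280616960

The odd primes p ≤ 19 are [3, 5, 7, 11, 13, 17, 19]. For each, χ(p) = 1 if p ≡ 1 mod 4, χ(p) = −1 if p ≡ 3 mod 4. Taking (1 − χ(p)/p^2)^(-1) = p^2/(p^2 − χ(p)): (1 − (-1)/3^2)^(-1) · (1 − (1)/5^2)^(-1) · (1 − (-1)/7^2)^(-1) · (1 − (-1)/11^2)^(-1) · (1 − (1)/13^2)^(-1) · (1 − (1)/17^2)^(-1) · (1 − (-1)/19^2)^(-1) = 14933966047/16280616960.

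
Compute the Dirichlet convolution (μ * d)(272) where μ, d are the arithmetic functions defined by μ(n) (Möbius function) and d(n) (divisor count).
(μ * d)(272) = 1

Divisors of 272: [1, 2, 4, 8, 16, 17, 34, 68, 136, 272]. For each d | 272:
  d = 1: μ(1) · d(272/1) = 1 · 10 = 10
  d = 2: μ(2) · d(272/2) = -1 · 8 = -8
  d = 4: μ(4) · d(272/4) = 0 · 6 = 0
  d = 8: μ(8) · d(272/8) = 0 · 4 = 0
  d = 16: μ(16) · d(272/16) = 0 · 2 = 0
  d = 17: μ(17) · d(272/17) = -1 · 5 = -5
  d = 34: μ(34) · d(272/34) = 1 · 4 = 4
  d = 68: μ(68) · d(272/68) = 0 · 3 = 0
  d = 136: μ(136) · d(272/136) = 0 · 2 = 0
  d = 272: μ(272) · d(272/272) = 0 · 1 = 0
Summing: (μ * d)(272) = 10 + -8 + 0 + 0 + 0 + -5 + 4 + 0 + 0 + 0 = 1.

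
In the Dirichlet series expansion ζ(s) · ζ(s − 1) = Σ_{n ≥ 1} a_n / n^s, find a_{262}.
σ(262) = 396

In the product (Σ m^0/m^s)(Σ k / k^s) = Σ (Σ_{d | n} d) / n^s, the coefficient of 1/n^s is σ(n) = Σ_{d | n} d. For n = 262, divisors are [1, 2, 131, 262]; summing: σ(262) = 396.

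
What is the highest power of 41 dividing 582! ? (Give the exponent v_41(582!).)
v_41(582!) = 14

Legendre's formula: v_p(n!) = Σ_{k ≥ 1} ⌊n / p^k⌋. For p = 41, n = 582, the terms are:
  ⌊582/41^1⌋ = ⌊582/41⌋ = 14
(the next term ⌊582/41^2⌋ = 0, terminating the sum). Summing: v_41(582!) = 14 = 14.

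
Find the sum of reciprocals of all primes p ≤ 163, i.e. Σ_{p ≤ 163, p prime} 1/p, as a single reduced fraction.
Σ 1/p = 10988187442690106858194788089546541159451476081371138484805233167/5766152219975951659023630035336134306565384015606066319856068810

π(163) = 38, so the primes ≤ 163 are [2, 3, 5, 7, 11, 13, 17, 19, 23, 29, 31, 37, 41, 43, 47, 53, 59, 61, 67, 71, 73, 79, 83, 89, 97, 101, 103, 107, 109, 113, 127, 131, 137, 139, 149, 151, 157, 163]. Summing 1/p over these primes: 10988187442690106858194788089546541159451476081371138484805233167/5766152219975951659023630035336134306565384015606066319856068810 ≈ 1.9056. Mertens estimate ln ln(163) + 0.2615 ≈ 1.8895.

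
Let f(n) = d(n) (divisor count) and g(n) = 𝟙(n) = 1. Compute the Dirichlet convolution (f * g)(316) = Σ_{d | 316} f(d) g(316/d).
(d * 𝟙)(316) = 18

Divisors of 316: [1, 2, 4, 79, 158, 316]. For each d | 316:
  d = 1: d(1) · 𝟙(316/1) = 1 · 1 = 1
  d = 2: d(2) · 𝟙(316/2) = 2 · 1 = 2
  d = 4: d(4) · 𝟙(316/4) = 3 · 1 = 3
  d = 79: d(79) · 𝟙(316/79) = 2 · 1 = 2
  d = 158: d(158) · 𝟙(316/158) = 4 · 1 = 4
  d = 316: d(316) · 𝟙(316/316) = 6 · 1 = 6
Summing: (d * 𝟙)(316) = 1 + 2 + 3 + 2 + 4 + 6 = 18.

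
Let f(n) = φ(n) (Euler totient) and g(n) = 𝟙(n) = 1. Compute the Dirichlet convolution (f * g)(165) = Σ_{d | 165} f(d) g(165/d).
(φ * 𝟙)(165) = 165

Divisors of 165: [1, 3, 5, 11, 15, 33, 55, 165]. For each d | 165:
  d = 1: φ(1) · 𝟙(165/1) = 1 · 1 = 1
  d = 3: φ(3) · 𝟙(165/3) = 2 · 1 = 2
  d = 5: φ(5) · 𝟙(165/5) = 4 · 1 = 4
  d = 11: φ(11) · 𝟙(165/11) = 10 · 1 = 10
  d = 15: φ(15) · 𝟙(165/15) = 8 · 1 = 8
  d = 33: φ(33) · 𝟙(165/33) = 20 · 1 = 20
  d = 55: φ(55) · 𝟙(165/55) = 40 · 1 = 40
  d = 165: φ(165) · 𝟙(165/165) = 80 · 1 = 80
Summing: (φ * 𝟙)(165) = 1 + 2 + 4 + 10 + 8 + 20 + 40 + 80 = 165.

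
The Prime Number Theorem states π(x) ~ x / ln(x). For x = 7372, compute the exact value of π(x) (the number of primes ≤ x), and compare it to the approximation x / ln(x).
π(7372) = 938;  x/ln(x) ≈ 827.81;  relative error ≈ 11.75%.

Directly count primes up to 7372: π(7372) = 938. The PNT approximation gives 7372/ln(7372) ≈ 7372/8.90544 ≈ 827.81. Relative error (π(x) − x/ln(x)) / π(x) ≈ 11.75%; the approximation is known to undercount slightly (Li(x) is a better estimate).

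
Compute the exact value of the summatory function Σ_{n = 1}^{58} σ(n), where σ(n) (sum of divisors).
Σ_{n ≤ 58} σ(n) = 2786

Compute σ(n) for each 1 ≤ n ≤ 58: σ(1) = 1, σ(2) = 3, σ(3) = 4, σ(4) = 7, σ(5) = 6, σ(6) = 12, σ(7) = 8, σ(8) = 15, σ(9) = 13, σ(10) = 18, σ(11) = 12, σ(12) = 28, σ(13) = 14, σ(14) = 24, σ(15) = 24, σ(16) = 31, σ(17) = 18, σ(18) = 39, σ(19) = 20, σ(20) = 42, σ(21) = 32, σ(22) = 36, σ(23) = 24, σ(24) = 60, σ(25) = 31, σ(26) = 42, σ(27) = 40, σ(28) = 56, σ(29) = 30, σ(30) = 72, σ(31) = 32, σ(32) = 63, σ(33) = 48, σ(34) = 54, σ(35) = 48, σ(36) = 91, σ(37) = 38, σ(38) = 60, σ(39) = 56, σ(40) = 90, σ(41) = 42, σ(42) = 96, σ(43) = 44, σ(44) = 84, σ(45) = 78, σ(46) = 72, σ(47) = 48, σ(48) = 124, σ(49) = 57, σ(50) = 93, σ(51) = 72, σ(52) = 98, σ(53) = 54, σ(54) = 120, σ(55) = 72, σ(56) = 120, σ(57) = 80, σ(58) = 90. Summing all 58 values: 2786. (Average order: Σ_{n ≤ x} σ(n) ~ (π²/12) x². For x = 58, (π²/12)·58² ≈ 2766.78.)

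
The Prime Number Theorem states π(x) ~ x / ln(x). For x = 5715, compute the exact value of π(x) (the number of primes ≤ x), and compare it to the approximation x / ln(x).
π(5715) = 752;  x/ln(x) ≈ 660.63;  relative error ≈ 12.15%.

Directly count primes up to 5715: π(5715) = 752. The PNT approximation gives 5715/ln(5715) ≈ 5715/8.65085 ≈ 660.63. Relative error (π(x) − x/ln(x)) / π(x) ≈ 12.15%; the approximation is known to undercount slightly (Li(x) is a better estimate).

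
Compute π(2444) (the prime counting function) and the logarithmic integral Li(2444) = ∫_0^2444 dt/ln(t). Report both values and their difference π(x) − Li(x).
π(2444) = 362;  Li(2444) ≈ 372.44;  π(x) − Li(x) ≈ -10.44.

Direct count of primes ≤ 2444 gives π(2444) = 362. Numerical evaluation of the logarithmic integral gives Li(2444) ≈ 372.44. The difference π(x) − Li(x) ≈ -10.44 is typically negative for small/moderate x (Li(x) overestimates), though Littlewood's theorem shows this sign changes infinitely often.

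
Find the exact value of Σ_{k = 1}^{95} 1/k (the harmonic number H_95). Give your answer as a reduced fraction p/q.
H_95 = 3691835092344109255246562280652279367381/718766754945489455304472257065075294400

Direct summation: H_95 = 1 + 1/2 + ... + 1/95. The least common denominator is lcm(1, ..., 95) = 718766754945489455304472257065075294400; over this denominator the numerator is 718766754945489455304472257065075294400 + 359383377472744727652236128532537647200 + 239588918315163151768157419021691764800 + 179691688736372363826118064266268823600 + 143753350989097891060894451413015058880 + 119794459157581575884078709510845882400 + 102680964992212779329210322437867899200 + 89845844368186181913059032133134411800 + 79862972771721050589385806340563921600 + 71876675494548945530447225706507529440 + 65342432267771768664042932460461390400 + 59897229578790787942039354755422941200 + 55289750380422265792651712081928868800 + 51340482496106389664605161218933949600 + 47917783663032630353631483804338352960 + 44922922184093090956529516066567205900 + 42280397349734673841439544533239723200 + 39931486385860525294692903170281960800 + 37829829207657339752866960898161857600 + 35938337747274472765223612853253764720 + 34226988330737593109736774145955966400 + 32671216133885884332021466230230695200 + 31250728475890845882803141611525012800 + 29948614789395393971019677377711470600 + 28750670197819578212178890282603011776 + 27644875190211132896325856040964434400 + 26620990923907016863128602113521307200 + 25670241248053194832302580609466974800 + 24785060515361705355326629553968113600 + 23958891831516315176815741902169176480 + 23186024353080305009821685711776622400 + 22461461092046545478264758033283602950 + 21780810755923922888014310820153796800 + 21140198674867336920719772266619861600 + 20536192998442555865842064487573579840 + 19965743192930262647346451585140980400 + 19426128512040255548769520461218251200 + 18914914603828669876433480449080928800 + 18429916793474088597550570693976289600 + 17969168873637236382611806426626882360 + 17530896462085108665962737977196958400 + 17113494165368796554868387072977983200 + 16715505928964871053592378071280820800 + 16335608066942942166010733115115347600 + 15972594554344210117877161268112784320 + 15625364237945422941401570805762506400 + 15292909679691265006478133129044155200 + 14974307394697696985509838688855735300 + 14668709284601825618458617491123985600 + 14375335098909789106089445141301505888 + 14093465783244891280479848177746574400 + 13822437595105566448162928020482217200 + 13561636885763951986876835038963684800 + 13310495461953508431564301056760653600 + 13068486453554353732808586492092278080 + 12835120624026597416151290304733487400 + 12609943069219113250955653632720619200 + 12392530257680852677663314776984056800 + 12182487371957448394991055204492801600 + 11979445915758157588407870951084588240 + 11783061556483433693515938640411070400 + 11593012176540152504910842855888311200 + 11408996110245864369912258048651988800 + 11230730546023272739132379016641801475 + 11057950076084453158530342416385773760 + 10890405377961961444007155410076898400 + 10727862014111782914992123239777243200 + 10570099337433668460359886133309930800 + 10416909491963615294267713870508337600 + 10268096499221277932921032243786789920 + 10123475421767457116964397986832046400 + 9982871596465131323673225792570490200 + 9846119930760129524718798041987332800 + 9713064256020127774384760230609125600 + 9583556732606526070726296760867670592 + 9457457301914334938216740224540464400 + 9334633181110252666291847494351627200 + 9214958396737044298775285346988144800 + 9098313353740372851955345026140193600 + 8984584436818618191305903213313441180 + 8873663641302338954376200704507102400 + 8765448231042554332981368988598479200 + 8659840421029993437403280205603316800 + 8556747082684398277434193536488991600 + 8456079469946934768287908906647944640 + 8357752964482435526796189035640410400 + 8261686838453901785108876517989371200 + 8167804033471471083005366557557673800 + 8076030954443701744994070304101969600 + 7986297277172105058938580634056392160 + 7898535768631752256093101725989838400 + 7812682118972711470700785402881253200 + 7728674784360101669940561903925540800 + 7646454839845632503239066564522077600 + 7565965841531467950573392179632371520 = 3691835092344109255246562280652279367381, so H_95 = 3691835092344109255246562280652279367381/718766754945489455304472257065075294400 (already in lowest terms) ≈ 5.13635. (The PNT-adjacent estimate ln(95) + γ ≈ 5.13109 matches within O(1/n).)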